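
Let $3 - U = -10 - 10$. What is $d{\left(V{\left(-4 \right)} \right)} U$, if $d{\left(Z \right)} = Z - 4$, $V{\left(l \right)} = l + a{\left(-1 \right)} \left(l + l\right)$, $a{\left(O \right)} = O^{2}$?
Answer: $-368$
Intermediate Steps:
$V{\left(l \right)} = 3 l$ ($V{\left(l \right)} = l + \left(-1\right)^{2} \left(l + l\right) = l + 1 \cdot 2 l = l + 2 l = 3 l$)
$d{\left(Z \right)} = -4 + Z$
$U = 23$ ($U = 3 - \left(-10 - 10\right) = 3 - -20 = 3 + 20 = 23$)
$d{\left(V{\left(-4 \right)} \right)} U = \left(-4 + 3 \left(-4\right)\right) 23 = \left(-4 - 12\right) 23 = \left(-16\right) 23 = -368$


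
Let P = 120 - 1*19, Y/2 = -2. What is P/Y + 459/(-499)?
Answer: -52235/1996 ≈ -26.170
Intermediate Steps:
Y = -4 (Y = 2*(-2) = -4)
P = 101 (P = 120 - 19 = 101)
P/Y + 459/(-499) = 101/(-4) + 459/(-499) = 101*(-¼) + 459*(-1/499) = -101/4 - 459/499 = -52235/1996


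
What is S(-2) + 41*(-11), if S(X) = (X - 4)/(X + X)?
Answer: -899/2 ≈ -449.50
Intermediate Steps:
S(X) = (-4 + X)/(2*X) (S(X) = (-4 + X)/((2*X)) = (-4 + X)*(1/(2*X)) = (-4 + X)/(2*X))
S(-2) + 41*(-11) = (1/2)*(-4 - 2)/(-2) + 41*(-11) = (1/2)*(-1/2)*(-6) - 451 = 3/2 - 451 = -899/2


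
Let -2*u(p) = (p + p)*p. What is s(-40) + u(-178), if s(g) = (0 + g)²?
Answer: -30084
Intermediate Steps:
s(g) = g²
u(p) = -p² (u(p) = -(p + p)*p/2 = -2*p*p/2 = -p²)
s(-40) + u(-178) = (-40)² - 1*(-178)² = 1600 - 1*31684 = 1600 - 31684 = -30084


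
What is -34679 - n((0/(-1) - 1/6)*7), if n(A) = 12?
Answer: -34691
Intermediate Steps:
-34679 - n((0/(-1) - 1/6)*7) = -34679 - 1*12 = -34679 - 12 = -34691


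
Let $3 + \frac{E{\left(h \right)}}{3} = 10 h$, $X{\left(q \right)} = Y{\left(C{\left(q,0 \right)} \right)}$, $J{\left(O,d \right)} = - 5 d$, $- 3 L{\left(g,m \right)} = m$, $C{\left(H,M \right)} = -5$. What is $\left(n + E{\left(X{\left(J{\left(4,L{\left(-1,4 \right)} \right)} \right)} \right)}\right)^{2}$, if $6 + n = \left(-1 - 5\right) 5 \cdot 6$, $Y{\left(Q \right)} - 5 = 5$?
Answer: $11025$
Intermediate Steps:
$L{\left(g,m \right)} = - \frac{m}{3}$
$Y{\left(Q \right)} = 10$ ($Y{\left(Q \right)} = 5 + 5 = 10$)
$X{\left(q \right)} = 10$
$E{\left(h \right)} = -9 + 30 h$ ($E{\left(h \right)} = -9 + 3 \cdot 10 h = -9 + 30 h$)
$n = -186$ ($n = -6 + \left(-1 - 5\right) 5 \cdot 6 = -6 - 180 = -186$)
$\left(n + E{\left(X{\left(J{\left(4,L{\left(-1,4 \right)} \right)} \right)} \right)}\right)^{2} = \left(-186 + \left(-9 + 30 \cdot 10\right)\right)^{2} = \left(-186 + \left(-9 + 300\right)\right)^{2} = \left(-186 + 291\right)^{2} = 105^{2} = 11025$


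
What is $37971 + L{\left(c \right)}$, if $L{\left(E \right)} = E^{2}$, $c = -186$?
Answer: $72567$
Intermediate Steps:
$37971 + L{\left(c \right)} = 37971 + \left(-186\right)^{2} = 37971 + 34596 = 72567$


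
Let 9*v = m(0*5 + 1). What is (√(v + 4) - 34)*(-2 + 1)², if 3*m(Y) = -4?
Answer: -34 + 2*√78/9 ≈ -32.037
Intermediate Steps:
m(Y) = -4/3 (m(Y) = (⅓)*(-4) = -4/3)
v = -4/27 (v = (⅑)*(-4/3) = -4/27 ≈ -0.14815)
(√(v + 4) - 34)*(-2 + 1)² = (√(-4/27 + 4) - 34)*(-2 + 1)² = (√(104/27) - 34)*(-1)² = (2*√78/9 - 34)*1 = (-34 + 2*√78/9)*1 = -34 + 2*√78/9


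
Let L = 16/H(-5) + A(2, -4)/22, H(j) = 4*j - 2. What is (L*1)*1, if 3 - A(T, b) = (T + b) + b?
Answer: -7/22 ≈ -0.31818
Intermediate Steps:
H(j) = -2 + 4*j
A(T, b) = 3 - T - 2*b (A(T, b) = 3 - ((T + b) + b) = 3 - (T + 2*b) = 3 + (-T - 2*b) = 3 - T - 2*b)
L = -7/22 (L = 16/(-2 + 4*(-5)) + (3 - 1*2 - 2*(-4))/22 = 16/(-2 - 20) + (3 - 2 + 8)*(1/22) = 16/(-22) + 9*(1/22) = 16*(-1/22) + 9/22 = -8/11 + 9/22 = -7/22 ≈ -0.31818)
(L*1)*1 = -7/22*1*1 = -7/22*1 = -7/22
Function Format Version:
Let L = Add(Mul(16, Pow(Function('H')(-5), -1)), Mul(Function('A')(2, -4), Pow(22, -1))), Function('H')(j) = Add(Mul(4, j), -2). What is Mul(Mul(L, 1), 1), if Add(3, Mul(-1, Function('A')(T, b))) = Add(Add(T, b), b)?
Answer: Rational(-7, 22) ≈ -0.31818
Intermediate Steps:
Function('H')(j) = Add(-2, Mul(4, j))
Function('A')(T, b) = Add(3, Mul(-1, T), Mul(-2, b)) (Function('A')(T, b) = Add(3, Mul(-1, Add(Add(T, b), b))) = Add(3, Mul(-1, Add(T, Mul(2, b)))) = Add(3, Add(Mul(-1, T), Mul(-2, b))) = Add(3, Mul(-1, T), Mul(-2, b)))
L = Rational(-7, 22) (L = Add(Mul(16, Pow(Add(-2, Mul(4, -5)), -1)), Mul(Add(3, Mul(-1, 2), Mul(-2, -4)), Pow(22, -1))) = Add(Mul(16, Pow(Add(-2, -20), -1)), Mul(Add(3, -2, 8), Rational(1, 22))) = Add(Mul(16, Pow(-22, -1)), Mul(9, Rational(1, 22))) = Add(Mul(16, Rational(-1, 22)), Rational(9, 22)) = Add(Rational(-8, 11), Rational(9, 22)) = Rational(-7, 22) ≈ -0.31818)
Mul(Mul(L, 1), 1) = Mul(Mul(Rational(-7, 22), 1), 1) = Mul(Rational(-7, 22), 1) = Rational(-7, 22)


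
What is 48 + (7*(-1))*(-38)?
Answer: 314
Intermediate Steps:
48 + (7*(-1))*(-38) = 48 - 7*(-38) = 48 + 266 = 314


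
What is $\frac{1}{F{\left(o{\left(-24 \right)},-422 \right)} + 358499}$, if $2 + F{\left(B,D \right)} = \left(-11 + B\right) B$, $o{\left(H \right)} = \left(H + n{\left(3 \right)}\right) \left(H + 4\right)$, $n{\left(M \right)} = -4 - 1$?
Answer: $\frac{1}{688517} \approx 1.4524 \cdot 10^{-6}$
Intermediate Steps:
$n{\left(M \right)} = -5$ ($n{\left(M \right)} = -4 - 1 = -5$)
$o{\left(H \right)} = \left(-5 + H\right) \left(4 + H\right)$ ($o{\left(H \right)} = \left(H - 5\right) \left(H + 4\right) = \left(-5 + H\right) \left(4 + H\right)$)
$F{\left(B,D \right)} = -2 + B \left(-11 + B\right)$ ($F{\left(B,D \right)} = -2 + \left(-11 + B\right) B = -2 + B \left(-11 + B\right)$)
$\frac{1}{F{\left(o{\left(-24 \right)},-422 \right)} + 358499} = \frac{1}{\left(-2 + \left(-20 + \left(-24\right)^{2} - -24\right)^{2} - 11 \left(-20 + \left(-24\right)^{2} - -24\right)\right) + 358499} = \frac{1}{\left(-2 + \left(-20 + 576 + 24\right)^{2} - 11 \left(-20 + 576 + 24\right)\right) + 358499} = \frac{1}{\left(-2 + 580^{2} - 6380\right) + 358499} = \frac{1}{\left(-2 + 336400 - 6380\right) + 358499} = \frac{1}{330018 + 358499} = \frac{1}{688517}$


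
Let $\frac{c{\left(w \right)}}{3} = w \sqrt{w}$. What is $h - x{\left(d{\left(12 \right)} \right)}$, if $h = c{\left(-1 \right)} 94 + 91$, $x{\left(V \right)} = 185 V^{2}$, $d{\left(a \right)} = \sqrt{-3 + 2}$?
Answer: $276 - 282 i \approx 276.0 - 282.0 i$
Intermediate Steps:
$d{\left(a \right)} = i$ ($d{\left(a \right)} = \sqrt{-1} = i$)
$c{\left(w \right)} = 3 w^{\frac{3}{2}}$ ($c{\left(w \right)} = 3 w \sqrt{w} = 3 w^{\frac{3}{2}}$)
$h = 91 - 282 i$ ($h = 3 \left(-1\right)^{\frac{3}{2}} \cdot 94 + 91 = 3 \left(- i\right) 94 + 91 = - 3 i 94 + 91 = - 282 i + 91 = 91 - 282 i \approx 91.0 - 282.0 i$)
$h - x{\left(d{\left(12 \right)} \right)} = \left(91 - 282 i\right) - 185 i^{2} = \left(91 - 282 i\right) - 185 \left(-1\right) = \left(91 - 282 i\right) - -185 = \left(91 - 282 i\right) + 185 = 276 - 282 i$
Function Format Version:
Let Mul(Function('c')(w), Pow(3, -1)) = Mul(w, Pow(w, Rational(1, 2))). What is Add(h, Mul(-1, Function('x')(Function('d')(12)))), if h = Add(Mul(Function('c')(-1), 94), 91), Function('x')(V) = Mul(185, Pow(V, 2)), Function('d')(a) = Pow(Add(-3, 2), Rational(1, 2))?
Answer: Add(276, Mul(-282, I)) ≈ Add(276.00, Mul(-282.00, I))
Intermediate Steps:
Function('d')(a) = I (Function('d')(a) = Pow(-1, Rational(1, 2)) = I)
Function('c')(w) = Mul(3, Pow(w, Rational(3, 2))) (Function('c')(w) = Mul(3, Mul(w, Pow(w, Rational(1, 2)))) = Mul(3, Pow(w, Rational(3, 2))))
h = Add(91, Mul(-282, I)) (h = Add(Mul(Mul(3, Pow(-1, Rational(3, 2))), 94), 91) = Add(Mul(Mul(3, Mul(-1, I)), 94), 91) = Add(Mul(Mul(-3, I), 94), 91) = Add(Mul(-282, I), 91) = Add(91, Mul(-282, I)) ≈ Add(91.000, Mul(-282.00, I)))
Add(h, Mul(-1, Function('x')(Function('d')(12)))) = Add(Add(91, Mul(-282, I)), Mul(-1, Mul(185, Pow(I, 2)))) = Add(Add(91, Mul(-282, I)), Mul(-1, Mul(185, -1))) = Add(Add(91, Mul(-282, I)), Mul(-1, -185)) = Add(Add(91, Mul(-282, I)), 185) = Add(276, Mul(-282, I))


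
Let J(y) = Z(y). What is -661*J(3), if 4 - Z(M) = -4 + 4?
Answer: -2644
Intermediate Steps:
Z(M) = 4 (Z(M) = 4 - (-4 + 4) = 4 - 1*0 = 4 + 0 = 4)
J(y) = 4
-661*J(3) = -661*4 = -2644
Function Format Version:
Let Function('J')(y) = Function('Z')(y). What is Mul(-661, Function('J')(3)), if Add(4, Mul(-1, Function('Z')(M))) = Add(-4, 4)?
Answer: -2644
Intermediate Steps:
Function('Z')(M) = 4 (Function('Z')(M) = Add(4, Mul(-1, Add(-4, 4))) = Add(4, Mul(-1, 0)) = Add(4, 0) = 4)
Function('J')(y) = 4
Mul(-661, Function('J')(3)) = Mul(-661, 4) = -2644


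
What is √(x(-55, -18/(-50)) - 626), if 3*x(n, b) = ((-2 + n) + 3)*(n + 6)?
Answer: 16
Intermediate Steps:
x(n, b) = (1 + n)*(6 + n)/3 (x(n, b) = (((-2 + n) + 3)*(n + 6))/3 = ((1 + n)*(6 + n))/3 = (1 + n)*(6 + n)/3)
√(x(-55, -18/(-50)) - 626) = √((2 + (⅓)*(-55)² + (7/3)*(-55)) - 626) = √((2 + (⅓)*3025 - 385/3) - 626) = √((2 + 3025/3 - 385/3) - 626) = √(882 - 626) = √256 = 16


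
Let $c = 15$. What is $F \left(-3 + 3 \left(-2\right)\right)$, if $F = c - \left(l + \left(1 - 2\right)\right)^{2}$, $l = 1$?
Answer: $-135$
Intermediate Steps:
$F = 15$ ($F = 15 - \left(1 + \left(1 - 2\right)\right)^{2} = 15 - \left(1 - 1\right)^{2} = 15 - 0^{2} = 15 - 0 = 15 + 0 = 15$)
$F \left(-3 + 3 \left(-2\right)\right) = 15 \left(-3 + 3 \left(-2\right)\right) = 15 \left(-3 - 6\right) = 15 \left(-9\right) = -135$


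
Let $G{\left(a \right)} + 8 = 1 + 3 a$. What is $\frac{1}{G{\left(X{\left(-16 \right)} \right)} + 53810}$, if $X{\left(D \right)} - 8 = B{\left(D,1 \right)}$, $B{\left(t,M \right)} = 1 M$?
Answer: $\frac{1}{53830} \approx 1.8577 \cdot 10^{-5}$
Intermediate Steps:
$B{\left(t,M \right)} = M$
$X{\left(D \right)} = 9$ ($X{\left(D \right)} = 8 + 1 = 9$)
$G{\left(a \right)} = -7 + 3 a$ ($G{\left(a \right)} = -8 + \left(1 + 3 a\right) = -7 + 3 a$)
$\frac{1}{G{\left(X{\left(-16 \right)} \right)} + 53810} = \frac{1}{\left(-7 + 3 \cdot 9\right) + 53810} = \frac{1}{\left(-7 + 27\right) + 53810} = \frac{1}{20 + 53810} = \frac{1}{53830}$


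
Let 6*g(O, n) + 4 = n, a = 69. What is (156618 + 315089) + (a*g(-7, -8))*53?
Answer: 464393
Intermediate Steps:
g(O, n) = -2/3 + n/6
(156618 + 315089) + (a*g(-7, -8))*53 = (156618 + 315089) + (69*(-2/3 + (1/6)*(-8)))*53 = 471707 + (69*(-2/3 - 4/3))*53 = 471707 + (69*(-2))*53 = 471707 - 138*53 = 471707 - 7314 = 464393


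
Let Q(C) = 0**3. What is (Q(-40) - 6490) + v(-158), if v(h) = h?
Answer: -6648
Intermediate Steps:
Q(C) = 0
(Q(-40) - 6490) + v(-158) = (0 - 6490) - 158 = -6490 - 158 = -6648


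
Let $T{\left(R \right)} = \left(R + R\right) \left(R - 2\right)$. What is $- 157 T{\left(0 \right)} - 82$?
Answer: $-82$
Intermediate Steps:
$T{\left(R \right)} = 2 R \left(-2 + R\right)$
$- 157 T{\left(0 \right)} - 82 = - 157 \cdot 2 \cdot 0 \left(-2 + 0\right) - 82 = - 157 \cdot 2 \cdot 0 \left(-2\right) - 82 = \left(-157\right) 0 - 82 = 0 - 82 = -82$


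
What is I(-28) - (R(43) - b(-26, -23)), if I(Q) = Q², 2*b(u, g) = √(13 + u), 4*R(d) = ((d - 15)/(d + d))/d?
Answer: 2899225/3698 + I*√13/2 ≈ 784.0 + 1.8028*I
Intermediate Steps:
R(d) = (-15 + d)/(8*d²) (R(d) = (((d - 15)/(d + d))/d)/4 = (((-15 + d)/((2*d)))/d)/4 = (((-15 + d)*(1/(2*d)))/d)/4 = (((-15 + d)/(2*d))/d)/4 = ((-15 + d)/(2*d²))/4 = (-15 + d)/(8*d²))
b(u, g) = √(13 + u)/2
I(-28) - (R(43) - b(-26, -23)) = (-28)² - ((⅛)*(-15 + 43)/43² - √(13 - 26)/2) = 784 - ((⅛)*(1/1849)*28 - √(-13)/2) = 784 - (7/3698 - I*√13/2) = 784 + (-7/3698 + I*√13/2) = 2899225/3698 + I*√13/2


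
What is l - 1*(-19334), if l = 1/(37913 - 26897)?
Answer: 212983345/11016 ≈ 19334.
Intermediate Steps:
l = 1/11016 ≈ 9.0777e-5
l - 1*(-19334) = 1/11016 - 1*(-19334) = 1/11016 + 19334 = 212983345/11016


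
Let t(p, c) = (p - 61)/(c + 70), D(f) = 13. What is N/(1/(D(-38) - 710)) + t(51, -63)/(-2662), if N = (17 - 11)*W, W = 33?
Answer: -1285801897/9317 ≈ -1.3801e+5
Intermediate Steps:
N = 198 (N = (17 - 11)*33 = 6*33 = 198)
t(p, c) = (-61 + p)/(70 + c)
N/(1/(D(-38) - 710)) + t(51, -63)/(-2662) = 198/(1/(13 - 710)) + ((-61 + 51)/(70 - 63))/(-2662) = 198/(1/(-697)) + (-10/7)*(-1/2662) = 198/(-1/697) + ((⅐)*(-10))*(-1/2662) = 198*(-697) - 10/7*(-1/2662) = -138006 + 5/9317 = -1285801897/9317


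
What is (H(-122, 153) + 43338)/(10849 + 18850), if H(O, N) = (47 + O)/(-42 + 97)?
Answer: 476703/326689 ≈ 1.4592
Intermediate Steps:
H(O, N) = 47/55 + O/55 (H(O, N) = (47 + O)/55 = (47 + O)*(1/55) = 47/55 + O/55)
(H(-122, 153) + 43338)/(10849 + 18850) = ((47/55 + (1/55)*(-122)) + 43338)/(10849 + 18850) = ((47/55 - 122/55) + 43338)/29699 = (-15/11 + 43338)*(1/29699) = (476703/11)*(1/29699) = 476703/326689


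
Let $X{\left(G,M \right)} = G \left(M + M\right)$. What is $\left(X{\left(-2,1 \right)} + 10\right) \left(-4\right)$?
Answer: $-24$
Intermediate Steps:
$X{\left(G,M \right)} = 2 G M$ ($X{\left(G,M \right)} = G 2 M = 2 G M$)
$\left(X{\left(-2,1 \right)} + 10\right) \left(-4\right) = \left(2 \left(-2\right) 1 + 10\right) \left(-4\right) = \left(-4 + 10\right) \left(-4\right) = 6 \left(-4\right) = -24$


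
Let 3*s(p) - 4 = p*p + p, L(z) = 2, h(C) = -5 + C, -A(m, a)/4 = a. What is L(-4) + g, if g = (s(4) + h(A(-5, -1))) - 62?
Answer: -53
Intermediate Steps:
A(m, a) = -4*a
s(p) = 4/3 + p/3 + p²/3 (s(p) = 4/3 + (p*p + p)/3 = 4/3 + (p² + p)/3 = 4/3 + (p + p²)/3 = 4/3 + (p/3 + p²/3) = 4/3 + p/3 + p²/3)
g = -55 (g = ((4/3 + (⅓)*4 + (⅓)*4²) + (-5 - 4*(-1))) - 62 = ((4/3 + 4/3 + (⅓)*16) + (-5 + 4)) - 62 = ((4/3 + 4/3 + 16/3) - 1) - 62 = (8 - 1) - 62 = 7 - 62 = -55)
L(-4) + g = 2 - 55 = -53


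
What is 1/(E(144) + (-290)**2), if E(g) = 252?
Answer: 1/84352 ≈ 1.1855e-5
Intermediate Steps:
1/(E(144) + (-290)**2) = 1/(252 + (-290)**2) = 1/(252 + 84100) = 1/84352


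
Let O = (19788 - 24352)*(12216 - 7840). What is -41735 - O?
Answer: 19930329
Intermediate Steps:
O = -19972064 (O = -4564*4376 = -19972064)
-41735 - O = -41735 - 1*(-19972064) = -41735 + 19972064 = 19930329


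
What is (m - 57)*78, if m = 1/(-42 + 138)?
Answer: -71123/16 ≈ -4445.2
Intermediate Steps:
m = 1/96 ≈ 0.010417
(m - 57)*78 = (1/96 - 57)*78 = -5471/96*78 = -71123/16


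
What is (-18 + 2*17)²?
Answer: 256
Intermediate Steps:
(-18 + 2*17)² = (-18 + 34)² = 16² = 256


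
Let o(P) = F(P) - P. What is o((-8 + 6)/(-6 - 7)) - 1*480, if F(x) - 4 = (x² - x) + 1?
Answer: -80323/169 ≈ -475.28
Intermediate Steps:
F(x) = 5 + x² - x (F(x) = 4 + ((x² - x) + 1) = 4 + (1 + x² - x) = 5 + x² - x)
o(P) = 5 + P² - 2*P (o(P) = (5 + P² - P) - P = 5 + P² - 2*P)
o((-8 + 6)/(-6 - 7)) - 1*480 = (5 + ((-8 + 6)/(-6 - 7))² - 2*(-8 + 6)/(-6 - 7)) - 1*480 = (5 + (-2/(-13))² - (-4)/(-13)) - 480 = (5 + (-2*(-1/13))² - (-4)*(-1)/13) - 480 = (5 + (2/13)² - 2*2/13) - 480 = (5 + 4/169 - 4/13) - 480 = 797/169 - 480 = -80323/169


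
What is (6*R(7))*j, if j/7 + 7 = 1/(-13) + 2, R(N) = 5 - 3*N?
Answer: 44352/13 ≈ 3411.7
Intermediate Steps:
j = -462/13 (j = -49 + 7*(1/(-13) + 2) = -49 + 7*(-1/13 + 2) = -49 + 7*(25/13) = -49 + 175/13 = -462/13 ≈ -35.538)
(6*R(7))*j = (6*(5 - 3*7))*(-462/13) = (6*(5 - 21))*(-462/13) = (6*(-16))*(-462/13) = -96*(-462/13) = 44352/13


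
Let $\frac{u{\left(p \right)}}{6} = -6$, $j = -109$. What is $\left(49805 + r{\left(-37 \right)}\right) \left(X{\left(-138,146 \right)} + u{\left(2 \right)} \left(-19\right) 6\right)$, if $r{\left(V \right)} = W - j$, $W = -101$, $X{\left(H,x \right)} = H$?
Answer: $197558358$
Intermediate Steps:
$u{\left(p \right)} = -36$ ($u{\left(p \right)} = 6 \left(-6\right) = -36$)
$r{\left(V \right)} = 8$ ($r{\left(V \right)} = -101 - -109 = -101 + 109 = 8$)
$\left(49805 + r{\left(-37 \right)}\right) \left(X{\left(-138,146 \right)} + u{\left(2 \right)} \left(-19\right) 6\right) = \left(49805 + 8\right) \left(-138 + \left(-36\right) \left(-19\right) 6\right) = 49813 \left(-138 + 684 \cdot 6\right) = 49813 \left(-138 + 4104\right) = 49813 \cdot 3966 = 197558358$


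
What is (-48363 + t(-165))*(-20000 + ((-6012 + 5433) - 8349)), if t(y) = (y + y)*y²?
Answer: 261295428864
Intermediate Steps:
t(y) = 2*y³ (t(y) = (2*y)*y² = 2*y³)
(-48363 + t(-165))*(-20000 + ((-6012 + 5433) - 8349)) = (-48363 + 2*(-165)³)*(-20000 + ((-6012 + 5433) - 8349)) = (-48363 + 2*(-4492125))*(-20000 + (-579 - 8349)) = (-48363 - 8984250)*(-20000 - 8928) = -9032613*(-28928) = 261295428864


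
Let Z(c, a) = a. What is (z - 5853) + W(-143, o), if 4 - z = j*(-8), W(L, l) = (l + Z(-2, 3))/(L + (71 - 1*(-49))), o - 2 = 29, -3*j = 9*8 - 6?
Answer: -138609/23 ≈ -6026.5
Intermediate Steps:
j = -22 (j = -(9*8 - 6)/3 = -(72 - 6)/3 = -⅓*66 = -22)
o = 31 (o = 2 + 29 = 31)
W(L, l) = (3 + l)/(120 + L) (W(L, l) = (l + 3)/(L + (71 - 1*(-49))) = (3 + l)/(L + (71 + 49)) = (3 + l)/(L + 120) = (3 + l)/(120 + L))
z = -172 (z = 4 - (-22)*(-8) = 4 - 1*176 = 4 - 176 = -172)
(z - 5853) + W(-143, o) = (-172 - 5853) + (3 + 31)/(120 - 143) = -6025 + 34/(-23) = -6025 - 1/23*34 = -6025 - 34/23 = -138609/23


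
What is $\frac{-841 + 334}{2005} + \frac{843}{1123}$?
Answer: $\frac{1120854}{2251615} \approx 0.4978$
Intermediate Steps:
$\frac{-841 + 334}{2005} + \frac{843}{1123} = \left(-507\right) \frac{1}{2005} + 843 \cdot \frac{1}{1123} = - \frac{507}{2005} + \frac{843}{1123} = \frac{1120854}{2251615}$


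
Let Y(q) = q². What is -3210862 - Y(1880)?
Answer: -6745262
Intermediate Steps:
-3210862 - Y(1880) = -3210862 - 1*1880² = -3210862 - 1*3534400 = -3210862 - 3534400 = -6745262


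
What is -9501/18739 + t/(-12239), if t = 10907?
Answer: -320669012/229346621 ≈ -1.3982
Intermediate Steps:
-9501/18739 + t/(-12239) = -9501/18739 + 10907/(-12239) = -9501*1/18739 + 10907*(-1/12239) = -9501/18739 - 10907/12239 = -320669012/229346621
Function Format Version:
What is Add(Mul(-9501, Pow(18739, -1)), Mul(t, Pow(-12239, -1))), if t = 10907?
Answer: Rational(-320669012, 229346621) ≈ -1.3982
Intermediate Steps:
Add(Mul(-9501, Pow(18739, -1)), Mul(t, Pow(-12239, -1))) = Add(Mul(-9501, Pow(18739, -1)), Mul(10907, Pow(-12239, -1))) = Add(Mul(-9501, Rational(1, 18739)), Mul(10907, Rational(-1, 12239))) = Add(Rational(-9501, 18739), Rational(-10907, 12239)) = Rational(-320669012, 229346621)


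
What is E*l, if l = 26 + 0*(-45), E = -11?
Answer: -286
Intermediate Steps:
l = 26 (l = 26 + 0 = 26)
E*l = -11*26 = -286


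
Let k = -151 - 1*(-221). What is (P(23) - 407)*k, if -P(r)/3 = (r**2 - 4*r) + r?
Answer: -125090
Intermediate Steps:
k = 70 (k = -151 + 221 = 70)
P(r) = -3*r**2 + 9*r (P(r) = -3*((r**2 - 4*r) + r) = -3*(r**2 - 3*r) = -3*r**2 + 9*r)
(P(23) - 407)*k = (3*23*(3 - 1*23) - 407)*70 = (3*23*(3 - 23) - 407)*70 = (3*23*(-20) - 407)*70 = (-1380 - 407)*70 = -1787*70 = -125090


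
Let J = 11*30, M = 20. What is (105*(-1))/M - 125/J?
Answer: -743/132 ≈ -5.6288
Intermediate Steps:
J = 330
(105*(-1))/M - 125/J = (105*(-1))/20 - 125/330 = -105*1/20 - 125*1/330 = -21/4 - 25/66 = -743/132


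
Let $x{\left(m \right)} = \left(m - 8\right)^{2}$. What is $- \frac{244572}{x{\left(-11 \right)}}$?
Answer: $- \frac{244572}{361} \approx -677.48$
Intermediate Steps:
$x{\left(m \right)} = \left(-8 + m\right)^{2}$
$- \frac{244572}{x{\left(-11 \right)}} = - \frac{244572}{\left(-8 - 11\right)^{2}} = - \frac{244572}{\left(-19\right)^{2}} = - \frac{244572}{361}$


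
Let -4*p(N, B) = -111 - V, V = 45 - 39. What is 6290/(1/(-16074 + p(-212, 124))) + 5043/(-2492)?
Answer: -251496326973/2492 ≈ -1.0092e+8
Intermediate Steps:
V = 6
p(N, B) = 117/4 (p(N, B) = -(-111 - 1*6)/4 = -(-111 - 6)/4 = -¼*(-117) = 117/4)
6290/(1/(-16074 + p(-212, 124))) + 5043/(-2492) = 6290/(1/(-16074 + 117/4)) + 5043/(-2492) = 6290/(1/(-64179/4)) + 5043*(-1/2492) = 6290/(-4/64179) - 5043/2492 = 6290*(-64179/4) - 5043/2492 = -201842955/2 - 5043/2492 = -251496326973/2492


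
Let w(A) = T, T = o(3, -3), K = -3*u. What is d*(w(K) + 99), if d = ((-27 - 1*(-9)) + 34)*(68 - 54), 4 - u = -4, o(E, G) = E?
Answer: 22848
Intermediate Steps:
u = 8 (u = 4 - 1*(-4) = 4 + 4 = 8)
d = 224 (d = ((-27 + 9) + 34)*14 = (-18 + 34)*14 = 16*14 = 224)
K = -24 (K = -3*8 = -24)
T = 3
w(A) = 3
d*(w(K) + 99) = 224*(3 + 99) = 224*102 = 22848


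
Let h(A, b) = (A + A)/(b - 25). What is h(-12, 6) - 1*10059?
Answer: -191097/19 ≈ -10058.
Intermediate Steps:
h(A, b) = 2*A/(-25 + b) (h(A, b) = (2*A)/(-25 + b) = 2*A/(-25 + b))
h(-12, 6) - 1*10059 = 2*(-12)/(-25 + 6) - 1*10059 = 2*(-12)/(-19) - 10059 = 2*(-12)*(-1/19) - 10059 = 24/19 - 10059 = -191097/19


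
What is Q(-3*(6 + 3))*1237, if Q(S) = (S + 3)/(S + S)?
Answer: 4948/9 ≈ 549.78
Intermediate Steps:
Q(S) = (3 + S)/(2*S) (Q(S) = (3 + S)/((2*S)) = (3 + S)*(1/(2*S)) = (3 + S)/(2*S))
Q(-3*(6 + 3))*1237 = ((3 - 3*(6 + 3))/(2*((-3*(6 + 3)))))*1237 = ((3 - 3*9)/(2*((-3*9))))*1237 = ((½)*(3 - 27)/(-27))*1237 = ((½)*(-1/27)*(-24))*1237 = (4/9)*1237 = 4948/9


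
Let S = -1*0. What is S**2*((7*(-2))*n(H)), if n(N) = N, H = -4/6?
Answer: 0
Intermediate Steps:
H = -2/3 (H = -4*1/6 = -2/3 ≈ -0.66667)
S = 0
S**2*((7*(-2))*n(H)) = 0**2*((7*(-2))*(-2/3)) = 0*(-14*(-2/3)) = 0*(28/3) = 0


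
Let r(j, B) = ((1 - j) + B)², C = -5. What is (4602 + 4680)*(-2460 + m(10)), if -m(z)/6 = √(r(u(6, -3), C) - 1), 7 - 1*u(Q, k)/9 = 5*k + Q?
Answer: -22833720 - 389844*√447 ≈ -3.1076e+7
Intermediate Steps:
u(Q, k) = 63 - 45*k - 9*Q (u(Q, k) = 63 - 9*(5*k + Q) = 63 - 9*(Q + 5*k) = 63 + (-45*k - 9*Q) = 63 - 45*k - 9*Q)
r(j, B) = (1 + B - j)²
m(z) = -42*√447 (m(z) = -6*√((1 - 5 - (63 - 45*(-3) - 9*6))² - 1) = -6*√((1 - 5 - (63 + 135 - 54))² - 1) = -6*√((1 - 5 - 1*144)² - 1) = -6*√((1 - 5 - 144)² - 1) = -6*√((-148)² - 1) = -6*√(21904 - 1) = -42*√447)
(4602 + 4680)*(-2460 + m(10)) = (4602 + 4680)*(-2460 - 42*√447) = 9282*(-2460 - 42*√447) = -22833720 - 389844*√447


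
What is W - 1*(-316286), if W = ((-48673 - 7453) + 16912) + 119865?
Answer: 396937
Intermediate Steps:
W = 80651 (W = (-56126 + 16912) + 119865 = -39214 + 119865 = 80651)
W - 1*(-316286) = 80651 - 1*(-316286) = 80651 + 316286 = 396937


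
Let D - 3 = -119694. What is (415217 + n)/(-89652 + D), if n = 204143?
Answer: -619360/209343 ≈ -2.9586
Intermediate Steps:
D = -119691 (D = 3 - 119694 = -119691)
(415217 + n)/(-89652 + D) = (415217 + 204143)/(-89652 - 119691) = 619360/(-209343) = 619360*(-1/209343) = -619360/209343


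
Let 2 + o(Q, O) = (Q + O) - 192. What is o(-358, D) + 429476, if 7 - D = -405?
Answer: 429336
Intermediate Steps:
D = 412 (D = 7 - 1*(-405) = 7 + 405 = 412)
o(Q, O) = -194 + O + Q (o(Q, O) = -2 + ((Q + O) - 192) = -2 + ((O + Q) - 192) = -2 + (-192 + O + Q) = -194 + O + Q)
o(-358, D) + 429476 = (-194 + 412 - 358) + 429476 = -140 + 429476 = 429336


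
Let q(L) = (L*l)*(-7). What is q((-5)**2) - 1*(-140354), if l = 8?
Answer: 138954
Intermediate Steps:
q(L) = -56*L (q(L) = (L*8)*(-7) = (8*L)*(-7) = -56*L)
q((-5)**2) - 1*(-140354) = -56*(-5)**2 - 1*(-140354) = -56*25 + 140354 = -1400 + 140354 = 138954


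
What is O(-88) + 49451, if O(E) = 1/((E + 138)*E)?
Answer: 217584399/4400 ≈ 49451.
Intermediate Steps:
O(E) = 1/(E*(138 + E)) (O(E) = 1/((138 + E)*E) = 1/(E*(138 + E)))
O(-88) + 49451 = 1/((-88)*(138 - 88)) + 49451 = -1/88/50 + 49451 = -1/88*1/50 + 49451 = -1/4400 + 49451 = 217584399/4400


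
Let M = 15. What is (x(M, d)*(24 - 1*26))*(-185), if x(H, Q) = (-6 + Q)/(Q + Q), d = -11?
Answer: 3145/11 ≈ 285.91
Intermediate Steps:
x(H, Q) = (-6 + Q)/(2*Q) (x(H, Q) = (-6 + Q)/((2*Q)) = (-6 + Q)*(1/(2*Q)) = (-6 + Q)/(2*Q))
(x(M, d)*(24 - 1*26))*(-185) = (((1/2)*(-6 - 11)/(-11))*(24 - 1*26))*(-185) = (((1/2)*(-1/11)*(-17))*(24 - 26))*(-185) = ((17/22)*(-2))*(-185) = -17/11*(-185) = 3145/11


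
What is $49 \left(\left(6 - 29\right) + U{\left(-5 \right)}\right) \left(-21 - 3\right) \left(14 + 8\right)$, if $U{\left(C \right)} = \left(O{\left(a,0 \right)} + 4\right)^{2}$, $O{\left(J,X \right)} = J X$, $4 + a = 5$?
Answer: $181104$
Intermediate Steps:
$a = 1$ ($a = -4 + 5 = 1$)
$U{\left(C \right)} = 16$ ($U{\left(C \right)} = \left(1 \cdot 0 + 4\right)^{2} = \left(0 + 4\right)^{2} = 4^{2} = 16$)
$49 \left(\left(6 - 29\right) + U{\left(-5 \right)}\right) \left(-21 - 3\right) \left(14 + 8\right) = 49 \left(\left(6 - 29\right) + 16\right) \left(-21 - 3\right) \left(14 + 8\right) = 49 \left(-23 + 16\right) \left(\left(-24\right) 22\right) = 49 \left(-7\right) \left(-528\right) = \left(-343\right) \left(-528\right) = 181104$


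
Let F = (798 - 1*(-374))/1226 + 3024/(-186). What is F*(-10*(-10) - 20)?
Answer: -23262880/19003 ≈ -1224.2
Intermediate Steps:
F = -290786/19003 (F = (798 + 374)*(1/1226) + 3024*(-1/186) = 1172*(1/1226) - 504/31 = 586/613 - 504/31 = -290786/19003 ≈ -15.302)
F*(-10*(-10) - 20) = -290786*(-10*(-10) - 20)/19003 = -290786*(100 - 20)/19003 = -290786/19003*80 = -23262880/19003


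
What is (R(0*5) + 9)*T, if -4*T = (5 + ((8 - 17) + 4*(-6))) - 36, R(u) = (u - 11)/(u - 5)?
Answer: 896/5 ≈ 179.20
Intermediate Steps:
R(u) = (-11 + u)/(-5 + u)
T = 16 (T = -((5 + ((8 - 17) + 4*(-6))) - 36)/4 = -((5 + (-9 - 24)) - 36)/4 = -((5 - 33) - 36)/4 = -(-28 - 36)/4 = -1/4*(-64) = 16)
(R(0*5) + 9)*T = ((-11 + 0*5)/(-5 + 0*5) + 9)*16 = ((-11 + 0)/(-5 + 0) + 9)*16 = (-11/(-5) + 9)*16 = (-1/5*(-11) + 9)*16 = (11/5 + 9)*16 = (56/5)*16 = 896/5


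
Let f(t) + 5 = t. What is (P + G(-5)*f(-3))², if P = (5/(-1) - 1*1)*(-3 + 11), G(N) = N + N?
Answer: 1024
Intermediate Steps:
f(t) = -5 + t
G(N) = 2*N
P = -48 (P = (5*(-1) - 1)*8 = (-5 - 1)*8 = -6*8 = -48)
(P + G(-5)*f(-3))² = (-48 + (2*(-5))*(-5 - 3))² = (-48 - 10*(-8))² = (-48 + 80)² = 32² = 1024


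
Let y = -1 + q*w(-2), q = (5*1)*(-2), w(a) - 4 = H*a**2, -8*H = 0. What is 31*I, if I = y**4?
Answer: 87598591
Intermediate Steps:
H = 0 (H = -1/8*0 = 0)
w(a) = 4 (w(a) = 4 + 0*a**2 = 4 + 0 = 4)
q = -10 (q = 5*(-2) = -10)
y = -41 (y = -1 - 10*4 = -1 - 40 = -41)
I = 2825761 (I = (-41)**4 = 2825761)
31*I = 31*2825761 = 87598591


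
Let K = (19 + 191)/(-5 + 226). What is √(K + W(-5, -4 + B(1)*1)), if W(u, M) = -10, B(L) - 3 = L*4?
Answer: 20*I*√1105/221 ≈ 3.0083*I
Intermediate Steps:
B(L) = 3 + 4*L (B(L) = 3 + L*4 = 3 + 4*L)
K = 210/221 ≈ 0.95023
√(K + W(-5, -4 + B(1)*1)) = √(210/221 - 10) = √(-2000/221) = 20*I*√1105/221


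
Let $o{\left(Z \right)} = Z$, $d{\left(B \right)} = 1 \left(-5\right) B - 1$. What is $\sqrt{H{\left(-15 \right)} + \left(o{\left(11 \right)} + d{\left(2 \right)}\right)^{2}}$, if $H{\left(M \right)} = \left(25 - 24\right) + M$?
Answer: $i \sqrt{14} \approx 3.7417 i$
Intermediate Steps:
$d{\left(B \right)} = -1 - 5 B$ ($d{\left(B \right)} = - 5 B - 1 = -1 - 5 B$)
$H{\left(M \right)} = 1 + M$
$\sqrt{H{\left(-15 \right)} + \left(o{\left(11 \right)} + d{\left(2 \right)}\right)^{2}} = \sqrt{\left(1 - 15\right) + \left(11 - 11\right)^{2}} = \sqrt{-14 + \left(11 - 11\right)^{2}} = \sqrt{-14 + 0^{2}} = \sqrt{-14 + 0} = \sqrt{-14} = i \sqrt{14}$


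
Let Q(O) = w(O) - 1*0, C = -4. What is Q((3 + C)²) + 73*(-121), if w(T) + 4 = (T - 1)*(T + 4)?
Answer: -8837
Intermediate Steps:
w(T) = -4 + (-1 + T)*(4 + T) (w(T) = -4 + (T - 1)*(T + 4) = -4 + (-1 + T)*(4 + T))
Q(O) = -8 + O² + 3*O (Q(O) = (-8 + O² + 3*O) - 1*0 = (-8 + O² + 3*O) + 0 = -8 + O² + 3*O)
Q((3 + C)²) + 73*(-121) = (-8 + ((3 - 4)²)² + 3*(3 - 4)²) + 73*(-121) = (-8 + ((-1)²)² + 3*(-1)²) - 8833 = (-8 + 1² + 3*1) - 8833 = (-8 + 1 + 3) - 8833 = -4 - 8833 = -8837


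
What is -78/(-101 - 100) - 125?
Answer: -8349/67 ≈ -124.61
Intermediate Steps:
-78/(-101 - 100) - 125 = -78/(-201) - 125 = -1/201*(-78) - 125 = 26/67 - 125 = -8349/67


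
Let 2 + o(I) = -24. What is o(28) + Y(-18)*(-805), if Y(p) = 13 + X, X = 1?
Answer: -11296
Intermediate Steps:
Y(p) = 14 (Y(p) = 13 + 1 = 14)
o(I) = -26 (o(I) = -2 - 24 = -26)
o(28) + Y(-18)*(-805) = -26 + 14*(-805) = -26 - 11270 = -11296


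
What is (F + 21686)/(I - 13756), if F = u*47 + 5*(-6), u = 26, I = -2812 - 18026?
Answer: -11439/17297 ≈ -0.66133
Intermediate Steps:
I = -20838
F = 1192 (F = 26*47 + 5*(-6) = 1222 - 30 = 1192)
(F + 21686)/(I - 13756) = (1192 + 21686)/(-20838 - 13756) = 22878/(-34594) = 22878*(-1/34594) = -11439/17297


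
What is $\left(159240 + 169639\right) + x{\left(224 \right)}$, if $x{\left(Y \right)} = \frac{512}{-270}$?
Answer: $\frac{44398409}{135} \approx 3.2888 \cdot 10^{5}$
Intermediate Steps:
$x{\left(Y \right)} = - \frac{256}{135}$ ($x{\left(Y \right)} = 512 \left(- \frac{1}{270}\right) = - \frac{256}{135}$)
$\left(159240 + 169639\right) + x{\left(224 \right)} = \left(159240 + 169639\right) - \frac{256}{135} = 328879 - \frac{256}{135} = \frac{44398409}{135}$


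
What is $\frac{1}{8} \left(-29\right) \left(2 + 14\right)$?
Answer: $-58$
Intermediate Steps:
$\frac{1}{8} \left(-29\right) \left(2 + 14\right) = \frac{1}{8} \left(-29\right) 16 = \left(- \frac{29}{8}\right) 16 = -58$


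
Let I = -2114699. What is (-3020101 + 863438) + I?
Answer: -4271362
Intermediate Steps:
(-3020101 + 863438) + I = (-3020101 + 863438) - 2114699 = -2156663 - 2114699 = -4271362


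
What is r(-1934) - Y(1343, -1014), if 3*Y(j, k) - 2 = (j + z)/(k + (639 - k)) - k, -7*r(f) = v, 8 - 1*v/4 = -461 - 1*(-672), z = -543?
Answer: -427652/1917 ≈ -223.08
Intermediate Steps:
v = -812 (v = 32 - 4*(-461 - 1*(-672)) = 32 - 4*(-461 + 672) = 32 - 4*211 = 32 - 844 = -812)
r(f) = 116 (r(f) = -⅐*(-812) = 116)
Y(j, k) = 245/639 - k/3 + j/1917 (Y(j, k) = ⅔ + ((j - 543)/(k + (639 - k)) - k)/3 = ⅔ + ((-543 + j)/639 - k)/3 = ⅔ + ((-543 + j)*(1/639) - k)/3 = ⅔ + ((-181/213 + j/639) - k)/3 = ⅔ + (-181/213 - k + j/639)/3 = ⅔ + (-181/639 - k/3 + j/1917) = 245/639 - k/3 + j/1917)
r(-1934) - Y(1343, -1014) = 116 - (245/639 - ⅓*(-1014) + (1/1917)*1343) = 116 - (245/639 + 338 + 1343/1917) = 116 - 1*650024/1917 = 116 - 650024/1917 = -427652/1917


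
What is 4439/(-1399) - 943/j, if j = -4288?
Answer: -17715175/5998912 ≈ -2.9531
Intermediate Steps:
4439/(-1399) - 943/j = 4439/(-1399) - 943/(-4288) = 4439*(-1/1399) - 943*(-1/4288) = -4439/1399 + 943/4288 = -17715175/5998912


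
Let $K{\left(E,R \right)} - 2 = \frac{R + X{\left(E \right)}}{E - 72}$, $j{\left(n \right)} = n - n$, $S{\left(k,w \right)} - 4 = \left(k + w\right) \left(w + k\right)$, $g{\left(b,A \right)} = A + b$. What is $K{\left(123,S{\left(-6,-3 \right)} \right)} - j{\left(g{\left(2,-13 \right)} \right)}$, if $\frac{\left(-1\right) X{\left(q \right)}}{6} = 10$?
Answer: $\frac{127}{51} \approx 2.4902$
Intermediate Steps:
$X{\left(q \right)} = -60$ ($X{\left(q \right)} = \left(-6\right) 10 = -60$)
$S{\left(k,w \right)} = 4 + \left(k + w\right)^{2}$ ($S{\left(k,w \right)} = 4 + \left(k + w\right) \left(w + k\right) = 4 + \left(k + w\right) \left(k + w\right) = 4 + \left(k + w\right)^{2}$)
$j{\left(n \right)} = 0$
$K{\left(E,R \right)} = 2 + \frac{-60 + R}{-72 + E}$ ($K{\left(E,R \right)} = 2 + \frac{R - 60}{E - 72} = 2 + \frac{-60 + R}{-72 + E}$)
$K{\left(123,S{\left(-6,-3 \right)} \right)} - j{\left(g{\left(2,-13 \right)} \right)} = \frac{-204 + \left(4 + \left(-6 - 3\right)^{2}\right) + 2 \cdot 123}{-72 + 123} - 0 = \frac{-204 + \left(4 + \left(-9\right)^{2}\right) + 246}{51} + 0 = \frac{-204 + \left(4 + 81\right) + 246}{51} + 0 = \frac{-204 + 85 + 246}{51} + 0 = \frac{1}{51} \cdot 127 + 0 = \frac{127}{51} + 0 = \frac{127}{51}$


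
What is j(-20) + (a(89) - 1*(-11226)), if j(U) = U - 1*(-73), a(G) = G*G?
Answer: 19200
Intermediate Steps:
a(G) = G²
j(U) = 73 + U (j(U) = U + 73 = 73 + U)
j(-20) + (a(89) - 1*(-11226)) = (73 - 20) + (89² - 1*(-11226)) = 53 + (7921 + 11226) = 53 + 19147 = 19200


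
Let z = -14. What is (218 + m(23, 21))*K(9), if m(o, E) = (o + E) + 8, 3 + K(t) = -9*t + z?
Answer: -26460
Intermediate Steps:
K(t) = -17 - 9*t (K(t) = -3 + (-9*t - 14) = -3 + (-14 - 9*t) = -17 - 9*t)
m(o, E) = 8 + E + o (m(o, E) = (E + o) + 8 = 8 + E + o)
(218 + m(23, 21))*K(9) = (218 + (8 + 21 + 23))*(-17 - 9*9) = (218 + 52)*(-17 - 81) = 270*(-98) = -26460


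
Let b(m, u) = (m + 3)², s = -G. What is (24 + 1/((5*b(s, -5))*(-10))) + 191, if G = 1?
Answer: 42999/200 ≈ 215.00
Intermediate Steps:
s = -1 (s = -1*1 = -1)
b(m, u) = (3 + m)²
(24 + 1/((5*b(s, -5))*(-10))) + 191 = (24 + 1/((5*(3 - 1)²)*(-10))) + 191 = (24 + 1/((5*2²)*(-10))) + 191 = (24 + 1/((5*4)*(-10))) + 191 = (24 + 1/(20*(-10))) + 191 = (24 + 1/(-200)) + 191 = (24 - 1/200) + 191 = 4799/200 + 191 = 42999/200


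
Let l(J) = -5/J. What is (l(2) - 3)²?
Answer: 121/4 ≈ 30.250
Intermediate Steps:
(l(2) - 3)² = (-5/2 - 3)² = (-11/2)² = 121/4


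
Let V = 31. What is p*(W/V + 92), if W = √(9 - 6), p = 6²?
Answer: 3312 + 36*√3/31 ≈ 3314.0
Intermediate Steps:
p = 36
W = √3 ≈ 1.7320
p*(W/V + 92) = 36*(√3/31 + 92) = 36*(92 + √3/31) = 3312 + 36*√3/31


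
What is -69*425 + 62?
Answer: -29263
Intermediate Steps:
-69*425 + 62 = -29325 + 62 = -29263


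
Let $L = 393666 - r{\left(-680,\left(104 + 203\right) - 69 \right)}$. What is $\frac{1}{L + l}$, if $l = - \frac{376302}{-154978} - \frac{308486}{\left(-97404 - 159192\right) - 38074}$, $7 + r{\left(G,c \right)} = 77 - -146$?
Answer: $\frac{11416841815}{4491996085475162} \approx 2.5416 \cdot 10^{-6}$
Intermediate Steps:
$r{\left(G,c \right)} = 216$ ($r{\left(G,c \right)} = -7 + \left(77 - -146\right) = -7 + \left(77 + 146\right) = -7 + 223 = 216$)
$l = \frac{39673363412}{11416841815}$ ($l = \left(-376302\right) \left(- \frac{1}{154978}\right) - \frac{308486}{-256596 - 38074} = \frac{188151}{77489} - \frac{308486}{-294670} = \frac{188151}{77489} - - \frac{154243}{147335} = \frac{188151}{77489} + \frac{154243}{147335} = \frac{39673363412}{11416841815} \approx 3.475$)
$L = 393450$ ($L = 393666 - 216 = 393450$)
$\frac{1}{L + l} = \frac{1}{393450 + \frac{39673363412}{11416841815}} = \frac{1}{\frac{4491996085475162}{11416841815}} = \frac{11416841815}{4491996085475162}$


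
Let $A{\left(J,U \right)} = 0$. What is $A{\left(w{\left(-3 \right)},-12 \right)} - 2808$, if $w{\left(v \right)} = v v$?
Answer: $-2808$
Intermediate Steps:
$w{\left(v \right)} = v^{2}$
$A{\left(w{\left(-3 \right)},-12 \right)} - 2808 = 0 - 2808 = -2808$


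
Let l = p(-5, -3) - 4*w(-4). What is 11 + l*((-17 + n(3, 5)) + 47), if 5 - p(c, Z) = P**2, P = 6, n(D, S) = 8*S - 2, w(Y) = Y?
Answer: -1009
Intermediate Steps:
n(D, S) = -2 + 8*S
p(c, Z) = -31 (p(c, Z) = 5 - 1*6**2 = 5 - 1*36 = 5 - 36 = -31)
l = -15 (l = -31 - 4*(-4) = -31 + 16 = -15)
11 + l*((-17 + n(3, 5)) + 47) = 11 - 15*((-17 + (-2 + 8*5)) + 47) = 11 - 15*((-17 + (-2 + 40)) + 47) = 11 - 15*((-17 + 38) + 47) = 11 - 15*(21 + 47) = 11 - 15*68 = 11 - 1020 = -1009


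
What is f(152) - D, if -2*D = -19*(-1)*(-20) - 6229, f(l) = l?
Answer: -6305/2 ≈ -3152.5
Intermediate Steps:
D = 6609/2 (D = -(-19*(-1)*(-20) - 6229)/2 = -(19*(-20) - 6229)/2 = -(-380 - 6229)/2 = -½*(-6609) = 6609/2 ≈ 3304.5)
f(152) - D = 152 - 1*6609/2 = 152 - 6609/2 = -6305/2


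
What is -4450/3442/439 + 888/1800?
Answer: 27787328/56663925 ≈ 0.49039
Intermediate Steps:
-4450/3442/439 + 888/1800 = -4450*1/3442*(1/439) + 888*(1/1800) = -2225/1721*1/439 + 37/75 = -2225/755519 + 37/75 = 27787328/56663925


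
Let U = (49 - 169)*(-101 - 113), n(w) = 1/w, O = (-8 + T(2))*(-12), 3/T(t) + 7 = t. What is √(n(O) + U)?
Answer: √1709364165/258 ≈ 160.25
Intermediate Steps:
T(t) = 3/(-7 + t)
O = 516/5 (O = (-8 + 3/(-7 + 2))*(-12) = (-8 + 3/(-5))*(-12) = (-8 + 3*(-⅕))*(-12) = (-8 - ⅗)*(-12) = -43/5*(-12) = 516/5 ≈ 103.20)
U = 25680 (U = -120*(-214) = 25680)
√(n(O) + U) = √(1/(516/5) + 25680) = √(5/516 + 25680) = √(13250885/516) = √1709364165/258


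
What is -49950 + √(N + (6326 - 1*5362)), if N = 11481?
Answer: -49950 + √12445 ≈ -49838.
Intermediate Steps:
-49950 + √(N + (6326 - 1*5362)) = -49950 + √(11481 + (6326 - 1*5362)) = -49950 + √(11481 + (6326 - 5362)) = -49950 + √(11481 + 964) = -49950 + √12445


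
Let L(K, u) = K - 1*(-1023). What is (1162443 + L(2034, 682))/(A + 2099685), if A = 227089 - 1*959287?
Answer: 129500/151943 ≈ 0.85229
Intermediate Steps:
L(K, u) = 1023 + K (L(K, u) = K + 1023 = 1023 + K)
A = -732198 (A = 227089 - 959287 = -732198)
(1162443 + L(2034, 682))/(A + 2099685) = (1162443 + (1023 + 2034))/(-732198 + 2099685) = (1162443 + 3057)/1367487 = 1165500*(1/1367487) = 129500/151943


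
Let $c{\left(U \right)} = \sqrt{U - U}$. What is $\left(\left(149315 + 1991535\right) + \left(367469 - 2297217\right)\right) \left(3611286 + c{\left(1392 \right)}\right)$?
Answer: $762349697172$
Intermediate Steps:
$c{\left(U \right)} = 0$ ($c{\left(U \right)} = \sqrt{0} = 0$)
$\left(\left(149315 + 1991535\right) + \left(367469 - 2297217\right)\right) \left(3611286 + c{\left(1392 \right)}\right) = \left(\left(149315 + 1991535\right) + \left(367469 - 2297217\right)\right) \left(3611286 + 0\right) = \left(2140850 - 1929748\right) 3611286 = 211102 \cdot 3611286 = 762349697172$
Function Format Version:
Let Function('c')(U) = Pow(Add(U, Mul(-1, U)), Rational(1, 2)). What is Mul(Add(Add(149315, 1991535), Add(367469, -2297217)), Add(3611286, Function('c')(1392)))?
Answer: 762349697172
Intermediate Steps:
Function('c')(U) = 0 (Function('c')(U) = Pow(0, Rational(1, 2)) = 0)
Mul(Add(Add(149315, 1991535), Add(367469, -2297217)), Add(3611286, Function('c')(1392))) = Mul(Add(Add(149315, 1991535), Add(367469, -2297217)), Add(3611286, 0)) = Mul(Add(2140850, -1929748), 3611286) = Mul(211102, 3611286) = 762349697172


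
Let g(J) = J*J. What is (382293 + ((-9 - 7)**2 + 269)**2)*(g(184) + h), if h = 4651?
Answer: 25334448426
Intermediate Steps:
g(J) = J**2
(382293 + ((-9 - 7)**2 + 269)**2)*(g(184) + h) = (382293 + ((-9 - 7)**2 + 269)**2)*(184**2 + 4651) = (382293 + ((-16)**2 + 269)**2)*(33856 + 4651) = (382293 + (256 + 269)**2)*38507 = (382293 + 525**2)*38507 = (382293 + 275625)*38507 = 657918*38507 = 25334448426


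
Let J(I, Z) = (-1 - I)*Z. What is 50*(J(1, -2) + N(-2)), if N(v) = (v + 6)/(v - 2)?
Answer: 150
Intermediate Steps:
J(I, Z) = Z*(-1 - I)
N(v) = (6 + v)/(-2 + v)
50*(J(1, -2) + N(-2)) = 50*(-1*(-2)*(1 + 1) + (6 - 2)/(-2 - 2)) = 50*(-1*(-2)*2 + 4/(-4)) = 50*(4 - 1/4*4) = 50*(4 - 1) = 50*3 = 150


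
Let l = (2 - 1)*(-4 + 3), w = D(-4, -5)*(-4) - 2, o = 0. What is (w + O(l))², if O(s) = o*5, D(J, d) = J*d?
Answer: 6724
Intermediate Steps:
w = -82 (w = -4*(-5)*(-4) - 2 = 20*(-4) - 2 = -80 - 2 = -82)
l = -1 (l = 1*(-1) = -1)
O(s) = 0 (O(s) = 0*5 = 0)
(w + O(l))² = (-82 + 0)² = (-82)² = 6724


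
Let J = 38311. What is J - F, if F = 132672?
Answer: -94361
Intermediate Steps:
J - F = 38311 - 1*132672 = 38311 - 132672 = -94361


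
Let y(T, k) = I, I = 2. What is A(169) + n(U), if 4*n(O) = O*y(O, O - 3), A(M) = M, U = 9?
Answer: 347/2 ≈ 173.50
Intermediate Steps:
y(T, k) = 2
n(O) = O/2 (n(O) = (O*2)/4 = (2*O)/4 = O/2)
A(169) + n(U) = 169 + (½)*9 = 169 + 9/2 = 347/2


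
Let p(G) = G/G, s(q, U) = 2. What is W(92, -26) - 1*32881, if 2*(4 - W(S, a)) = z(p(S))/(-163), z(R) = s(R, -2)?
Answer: -5358950/163 ≈ -32877.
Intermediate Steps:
p(G) = 1
z(R) = 2
W(S, a) = 653/163 (W(S, a) = 4 - 1/(-163) = 4 - (-1)/163 = 4 - ½*(-2/163) = 4 + 1/163 = 653/163)
W(92, -26) - 1*32881 = 653/163 - 1*32881 = 653/163 - 32881 = -5358950/163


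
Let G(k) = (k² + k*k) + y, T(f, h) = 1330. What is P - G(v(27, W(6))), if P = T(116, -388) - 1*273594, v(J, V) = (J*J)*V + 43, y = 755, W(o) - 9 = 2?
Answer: -130264707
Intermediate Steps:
W(o) = 11 (W(o) = 9 + 2 = 11)
v(J, V) = 43 + V*J² (v(J, V) = J²*V + 43 = V*J² + 43 = 43 + V*J²)
P = -272264 (P = 1330 - 1*273594 = 1330 - 273594 = -272264)
G(k) = 755 + 2*k² (G(k) = (k² + k*k) + 755 = (k² + k²) + 755 = 2*k² + 755 = 755 + 2*k²)
P - G(v(27, W(6))) = -272264 - (755 + 2*(43 + 11*27²)²) = -272264 - (755 + 2*(43 + 11*729)²) = -272264 - (755 + 2*(43 + 8019)²) = -272264 - (755 + 2*8062²) = -272264 - (755 + 2*64995844) = -272264 - (755 + 129991688) = -272264 - 1*129992443 = -272264 - 129992443 = -130264707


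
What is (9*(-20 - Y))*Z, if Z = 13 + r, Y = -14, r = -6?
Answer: -378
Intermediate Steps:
Z = 7 (Z = 13 - 6 = 7)
(9*(-20 - Y))*Z = (9*(-20 - 1*(-14)))*7 = (9*(-20 + 14))*7 = (9*(-6))*7 = -54*7 = -378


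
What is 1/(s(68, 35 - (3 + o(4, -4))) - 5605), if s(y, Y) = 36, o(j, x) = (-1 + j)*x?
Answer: -1/5569 ≈ -0.00017957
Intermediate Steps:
o(j, x) = x*(-1 + j)
1/(s(68, 35 - (3 + o(4, -4))) - 5605) = 1/(36 - 5605) = 1/(-5569) = -1/5569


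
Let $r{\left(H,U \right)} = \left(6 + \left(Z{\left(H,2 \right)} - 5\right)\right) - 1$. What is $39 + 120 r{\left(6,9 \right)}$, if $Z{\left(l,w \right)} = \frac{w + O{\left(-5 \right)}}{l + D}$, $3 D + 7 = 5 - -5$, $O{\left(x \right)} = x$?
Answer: $- \frac{87}{7} \approx -12.429$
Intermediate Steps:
$D = 1$ ($D = - \frac{7}{3} + \frac{5 - -5}{3} = - \frac{7}{3} + \frac{5 + 5}{3} = - \frac{7}{3} + \frac{1}{3} \cdot 10 = - \frac{7}{3} + \frac{10}{3} = 1$)
$Z{\left(l,w \right)} = \frac{-5 + w}{1 + l}$ ($Z{\left(l,w \right)} = \frac{w - 5}{l + 1} = \frac{-5 + w}{1 + l}$)
$r{\left(H,U \right)} = - \frac{3}{1 + H}$ ($r{\left(H,U \right)} = \left(6 + \left(\frac{-5 + 2}{1 + H} - 5\right)\right) - 1 = \left(6 - \left(5 - \frac{1}{1 + H} \left(-3\right)\right)\right) - 1 = \left(6 - \left(5 + \frac{3}{1 + H}\right)\right) - 1 = \left(1 - \frac{3}{1 + H}\right) - 1 = - \frac{3}{1 + H}$)
$39 + 120 r{\left(6,9 \right)} = 39 + 120 \left(- \frac{3}{1 + 6}\right) = 39 + 120 \left(- \frac{3}{7}\right) = 39 - \frac{360}{7} = - \frac{87}{7}$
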